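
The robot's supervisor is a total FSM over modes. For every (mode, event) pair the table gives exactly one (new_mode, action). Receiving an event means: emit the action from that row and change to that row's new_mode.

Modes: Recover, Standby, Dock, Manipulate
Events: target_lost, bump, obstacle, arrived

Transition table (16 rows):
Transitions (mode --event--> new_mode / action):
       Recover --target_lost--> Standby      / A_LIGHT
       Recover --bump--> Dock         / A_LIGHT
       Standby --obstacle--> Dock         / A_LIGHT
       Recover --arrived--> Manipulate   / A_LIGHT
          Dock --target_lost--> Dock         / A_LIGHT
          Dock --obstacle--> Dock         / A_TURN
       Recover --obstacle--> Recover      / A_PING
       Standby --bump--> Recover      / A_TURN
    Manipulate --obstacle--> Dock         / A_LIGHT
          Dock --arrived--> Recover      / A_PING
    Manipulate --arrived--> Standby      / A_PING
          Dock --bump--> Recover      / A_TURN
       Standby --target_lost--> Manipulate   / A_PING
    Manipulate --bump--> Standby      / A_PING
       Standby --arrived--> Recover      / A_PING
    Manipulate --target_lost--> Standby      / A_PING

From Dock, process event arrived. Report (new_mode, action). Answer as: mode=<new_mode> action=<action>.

mode=Recover action=A_PING

current mode = Dock; filter table to that mode:
  (Dock, target_lost) → (Dock, A_LIGHT)
  (Dock, obstacle) → (Dock, A_TURN)
  (Dock, arrived) → (Recover, A_PING)  ← event matches
  (Dock, bump) → (Recover, A_TURN)
event = arrived selects (Recover, A_PING)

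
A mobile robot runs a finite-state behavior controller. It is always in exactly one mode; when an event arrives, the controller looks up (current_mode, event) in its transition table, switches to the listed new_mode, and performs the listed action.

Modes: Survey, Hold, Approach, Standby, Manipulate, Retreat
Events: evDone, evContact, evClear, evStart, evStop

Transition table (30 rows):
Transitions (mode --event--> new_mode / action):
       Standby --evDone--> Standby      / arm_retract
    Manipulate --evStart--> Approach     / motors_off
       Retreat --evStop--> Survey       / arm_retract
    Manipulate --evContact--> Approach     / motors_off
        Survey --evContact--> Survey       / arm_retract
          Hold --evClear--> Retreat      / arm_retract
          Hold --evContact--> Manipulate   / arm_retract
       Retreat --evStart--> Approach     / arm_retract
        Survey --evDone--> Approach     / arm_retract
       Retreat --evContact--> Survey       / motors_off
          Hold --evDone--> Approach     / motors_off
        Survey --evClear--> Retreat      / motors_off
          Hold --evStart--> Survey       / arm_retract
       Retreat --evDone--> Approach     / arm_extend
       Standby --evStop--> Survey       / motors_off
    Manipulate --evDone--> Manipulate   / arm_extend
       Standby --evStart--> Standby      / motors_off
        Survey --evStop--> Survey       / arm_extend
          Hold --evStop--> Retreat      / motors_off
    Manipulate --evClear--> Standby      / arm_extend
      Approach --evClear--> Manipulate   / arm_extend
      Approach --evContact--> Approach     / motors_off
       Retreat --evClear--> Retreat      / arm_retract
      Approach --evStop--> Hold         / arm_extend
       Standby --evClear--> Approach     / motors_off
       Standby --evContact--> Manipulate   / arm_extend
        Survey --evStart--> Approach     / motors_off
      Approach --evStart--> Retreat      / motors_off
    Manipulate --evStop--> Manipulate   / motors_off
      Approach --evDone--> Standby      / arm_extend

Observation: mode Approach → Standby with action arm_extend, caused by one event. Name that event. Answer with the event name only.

try evDone: (Approach, evDone) → (Standby, arm_extend)  ← matches
try evContact: (Approach, evContact) → (Approach, motors_off)
try evClear: (Approach, evClear) → (Manipulate, arm_extend)
try evStart: (Approach, evStart) → (Retreat, motors_off)
try evStop: (Approach, evStop) → (Hold, arm_extend)

evDone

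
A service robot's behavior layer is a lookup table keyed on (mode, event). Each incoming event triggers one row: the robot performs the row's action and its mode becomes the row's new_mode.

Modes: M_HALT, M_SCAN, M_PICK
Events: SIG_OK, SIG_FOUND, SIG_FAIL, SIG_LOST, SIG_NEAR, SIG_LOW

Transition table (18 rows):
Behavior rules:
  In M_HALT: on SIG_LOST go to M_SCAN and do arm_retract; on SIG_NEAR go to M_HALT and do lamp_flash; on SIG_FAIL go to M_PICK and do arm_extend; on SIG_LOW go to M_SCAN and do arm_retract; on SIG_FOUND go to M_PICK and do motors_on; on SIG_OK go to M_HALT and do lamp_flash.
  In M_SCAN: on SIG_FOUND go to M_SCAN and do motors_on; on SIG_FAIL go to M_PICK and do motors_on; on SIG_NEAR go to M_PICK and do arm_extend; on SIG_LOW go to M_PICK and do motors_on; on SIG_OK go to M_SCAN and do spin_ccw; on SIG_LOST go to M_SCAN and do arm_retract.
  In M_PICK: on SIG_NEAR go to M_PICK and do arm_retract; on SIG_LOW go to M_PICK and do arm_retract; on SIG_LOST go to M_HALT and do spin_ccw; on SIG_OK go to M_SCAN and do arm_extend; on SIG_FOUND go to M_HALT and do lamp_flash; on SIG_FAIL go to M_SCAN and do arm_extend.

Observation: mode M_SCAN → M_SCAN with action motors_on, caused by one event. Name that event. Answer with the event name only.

SIG_FOUND

try SIG_OK: (M_SCAN, SIG_OK) → (M_SCAN, spin_ccw)
try SIG_FOUND: (M_SCAN, SIG_FOUND) → (M_SCAN, motors_on)  ← matches
try SIG_FAIL: (M_SCAN, SIG_FAIL) → (M_PICK, motors_on)
try SIG_LOST: (M_SCAN, SIG_LOST) → (M_SCAN, arm_retract)
try SIG_NEAR: (M_SCAN, SIG_NEAR) → (M_PICK, arm_extend)
try SIG_LOW: (M_SCAN, SIG_LOW) → (M_PICK, motors_on)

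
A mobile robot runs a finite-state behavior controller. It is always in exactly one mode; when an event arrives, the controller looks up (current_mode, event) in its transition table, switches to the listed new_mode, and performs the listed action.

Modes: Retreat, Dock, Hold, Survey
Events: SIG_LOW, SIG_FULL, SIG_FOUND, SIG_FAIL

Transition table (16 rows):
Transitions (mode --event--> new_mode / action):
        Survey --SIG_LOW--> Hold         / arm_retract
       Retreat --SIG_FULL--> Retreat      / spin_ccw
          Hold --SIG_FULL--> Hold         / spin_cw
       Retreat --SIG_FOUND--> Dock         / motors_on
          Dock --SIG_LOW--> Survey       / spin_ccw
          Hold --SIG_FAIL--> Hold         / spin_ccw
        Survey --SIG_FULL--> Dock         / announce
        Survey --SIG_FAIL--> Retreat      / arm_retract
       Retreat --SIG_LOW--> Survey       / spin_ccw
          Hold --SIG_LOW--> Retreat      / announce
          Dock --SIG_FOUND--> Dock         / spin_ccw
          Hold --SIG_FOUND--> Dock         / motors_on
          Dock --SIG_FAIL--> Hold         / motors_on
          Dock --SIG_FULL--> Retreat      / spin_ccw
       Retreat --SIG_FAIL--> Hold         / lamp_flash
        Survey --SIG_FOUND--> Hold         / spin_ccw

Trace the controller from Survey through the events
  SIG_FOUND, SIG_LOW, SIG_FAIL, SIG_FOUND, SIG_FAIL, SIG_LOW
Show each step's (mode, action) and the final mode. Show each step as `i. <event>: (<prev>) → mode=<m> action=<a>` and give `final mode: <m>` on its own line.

final mode: Retreat

1. SIG_FOUND: (Survey) → mode=Hold action=spin_ccw
2. SIG_LOW: (Hold) → mode=Retreat action=announce
3. SIG_FAIL: (Retreat) → mode=Hold action=lamp_flash
4. SIG_FOUND: (Hold) → mode=Dock action=motors_on
5. SIG_FAIL: (Dock) → mode=Hold action=motors_on
6. SIG_LOW: (Hold) → mode=Retreat action=announce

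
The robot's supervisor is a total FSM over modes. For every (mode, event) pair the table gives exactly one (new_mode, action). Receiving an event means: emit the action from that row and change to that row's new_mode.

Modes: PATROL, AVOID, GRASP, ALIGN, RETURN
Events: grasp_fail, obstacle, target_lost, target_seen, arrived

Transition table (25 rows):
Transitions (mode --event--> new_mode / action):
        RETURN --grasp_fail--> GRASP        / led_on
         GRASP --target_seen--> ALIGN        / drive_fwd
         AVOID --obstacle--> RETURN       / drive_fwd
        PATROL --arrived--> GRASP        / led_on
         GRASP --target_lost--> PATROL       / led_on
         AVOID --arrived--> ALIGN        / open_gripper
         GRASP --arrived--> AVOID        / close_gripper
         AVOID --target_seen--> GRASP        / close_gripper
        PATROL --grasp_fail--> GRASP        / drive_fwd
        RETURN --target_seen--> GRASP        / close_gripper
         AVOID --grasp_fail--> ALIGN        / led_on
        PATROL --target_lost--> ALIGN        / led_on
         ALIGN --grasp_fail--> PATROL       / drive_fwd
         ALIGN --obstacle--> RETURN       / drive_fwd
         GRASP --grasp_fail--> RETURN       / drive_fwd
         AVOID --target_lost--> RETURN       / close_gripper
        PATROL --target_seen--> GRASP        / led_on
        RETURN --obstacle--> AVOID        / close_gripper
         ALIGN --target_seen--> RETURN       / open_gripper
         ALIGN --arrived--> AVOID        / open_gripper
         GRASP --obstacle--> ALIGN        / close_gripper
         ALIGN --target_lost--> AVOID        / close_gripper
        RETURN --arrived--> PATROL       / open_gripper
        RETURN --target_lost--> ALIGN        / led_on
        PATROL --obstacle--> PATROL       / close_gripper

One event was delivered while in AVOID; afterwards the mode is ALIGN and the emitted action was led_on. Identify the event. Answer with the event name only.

try grasp_fail: (AVOID, grasp_fail) → (ALIGN, led_on)  ← matches
try obstacle: (AVOID, obstacle) → (RETURN, drive_fwd)
try target_lost: (AVOID, target_lost) → (RETURN, close_gripper)
try target_seen: (AVOID, target_seen) → (GRASP, close_gripper)
try arrived: (AVOID, arrived) → (ALIGN, open_gripper)

grasp_fail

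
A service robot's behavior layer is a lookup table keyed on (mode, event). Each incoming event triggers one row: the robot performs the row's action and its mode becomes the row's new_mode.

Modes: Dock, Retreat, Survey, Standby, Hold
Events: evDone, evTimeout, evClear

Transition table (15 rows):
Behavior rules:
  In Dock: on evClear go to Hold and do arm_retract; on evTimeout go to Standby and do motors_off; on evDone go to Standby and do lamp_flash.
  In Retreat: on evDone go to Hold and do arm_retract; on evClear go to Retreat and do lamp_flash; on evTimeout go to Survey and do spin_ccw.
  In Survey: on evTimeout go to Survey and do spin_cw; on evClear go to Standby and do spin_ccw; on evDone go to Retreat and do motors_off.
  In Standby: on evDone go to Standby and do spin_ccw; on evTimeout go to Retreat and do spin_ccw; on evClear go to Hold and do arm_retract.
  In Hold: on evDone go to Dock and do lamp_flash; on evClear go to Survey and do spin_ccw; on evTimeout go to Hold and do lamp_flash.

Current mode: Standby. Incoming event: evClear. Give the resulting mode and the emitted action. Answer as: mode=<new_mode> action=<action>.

mode=Hold action=arm_retract

current mode = Standby; filter table to that mode:
  (Standby, evDone) → (Standby, spin_ccw)
  (Standby, evTimeout) → (Retreat, spin_ccw)
  (Standby, evClear) → (Hold, arm_retract)  ← event matches
event = evClear selects (Hold, arm_retract)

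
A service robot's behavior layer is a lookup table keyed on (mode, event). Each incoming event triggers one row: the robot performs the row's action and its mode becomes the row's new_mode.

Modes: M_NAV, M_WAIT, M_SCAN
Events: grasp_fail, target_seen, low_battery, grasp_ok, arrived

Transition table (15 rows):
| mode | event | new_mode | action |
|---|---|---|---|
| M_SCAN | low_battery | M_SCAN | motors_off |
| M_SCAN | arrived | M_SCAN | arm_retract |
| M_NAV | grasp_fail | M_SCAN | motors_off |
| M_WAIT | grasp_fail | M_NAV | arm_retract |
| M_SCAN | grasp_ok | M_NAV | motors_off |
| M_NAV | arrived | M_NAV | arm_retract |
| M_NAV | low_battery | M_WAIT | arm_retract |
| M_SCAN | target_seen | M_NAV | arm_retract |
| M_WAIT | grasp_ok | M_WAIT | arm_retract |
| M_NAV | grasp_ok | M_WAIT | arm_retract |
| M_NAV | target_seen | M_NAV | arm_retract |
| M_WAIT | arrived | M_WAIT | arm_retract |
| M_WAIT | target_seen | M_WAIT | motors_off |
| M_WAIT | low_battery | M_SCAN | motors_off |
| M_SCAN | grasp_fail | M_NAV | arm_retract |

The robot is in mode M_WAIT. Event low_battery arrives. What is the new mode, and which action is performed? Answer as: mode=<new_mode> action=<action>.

mode=M_SCAN action=motors_off

current mode = M_WAIT; filter table to that mode:
  (M_WAIT, grasp_fail) → (M_NAV, arm_retract)
  (M_WAIT, grasp_ok) → (M_WAIT, arm_retract)
  (M_WAIT, arrived) → (M_WAIT, arm_retract)
  (M_WAIT, target_seen) → (M_WAIT, motors_off)
  (M_WAIT, low_battery) → (M_SCAN, motors_off)  ← event matches
event = low_battery selects (M_SCAN, motors_off)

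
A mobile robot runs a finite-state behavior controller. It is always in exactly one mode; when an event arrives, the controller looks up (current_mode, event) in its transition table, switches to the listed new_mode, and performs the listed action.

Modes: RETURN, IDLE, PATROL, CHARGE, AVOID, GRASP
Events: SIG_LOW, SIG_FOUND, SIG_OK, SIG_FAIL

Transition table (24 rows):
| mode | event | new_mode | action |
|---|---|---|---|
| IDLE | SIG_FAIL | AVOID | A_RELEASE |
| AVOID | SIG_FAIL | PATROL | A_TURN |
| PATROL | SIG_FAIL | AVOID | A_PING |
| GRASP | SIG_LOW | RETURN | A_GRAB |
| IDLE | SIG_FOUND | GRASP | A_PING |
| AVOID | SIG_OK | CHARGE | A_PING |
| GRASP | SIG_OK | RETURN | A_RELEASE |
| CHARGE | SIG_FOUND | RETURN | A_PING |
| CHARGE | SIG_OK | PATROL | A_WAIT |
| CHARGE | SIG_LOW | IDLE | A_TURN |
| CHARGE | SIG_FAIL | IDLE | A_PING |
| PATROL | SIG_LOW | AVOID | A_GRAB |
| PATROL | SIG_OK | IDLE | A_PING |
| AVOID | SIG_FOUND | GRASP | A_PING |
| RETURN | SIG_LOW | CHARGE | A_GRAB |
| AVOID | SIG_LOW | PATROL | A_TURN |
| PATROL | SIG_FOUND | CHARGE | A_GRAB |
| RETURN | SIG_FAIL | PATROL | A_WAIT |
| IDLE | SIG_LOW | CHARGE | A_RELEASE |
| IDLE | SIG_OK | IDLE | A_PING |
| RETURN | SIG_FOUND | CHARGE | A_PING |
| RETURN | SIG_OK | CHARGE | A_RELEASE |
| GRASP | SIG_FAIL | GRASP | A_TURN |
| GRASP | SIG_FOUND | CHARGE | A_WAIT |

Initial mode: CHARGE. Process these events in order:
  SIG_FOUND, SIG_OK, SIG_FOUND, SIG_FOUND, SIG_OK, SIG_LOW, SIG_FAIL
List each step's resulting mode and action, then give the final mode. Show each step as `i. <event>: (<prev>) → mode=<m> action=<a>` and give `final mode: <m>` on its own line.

1. SIG_FOUND: (CHARGE) → mode=RETURN action=A_PING
2. SIG_OK: (RETURN) → mode=CHARGE action=A_RELEASE
3. SIG_FOUND: (CHARGE) → mode=RETURN action=A_PING
4. SIG_FOUND: (RETURN) → mode=CHARGE action=A_PING
5. SIG_OK: (CHARGE) → mode=PATROL action=A_WAIT
6. SIG_LOW: (PATROL) → mode=AVOID action=A_GRAB
7. SIG_FAIL: (AVOID) → mode=PATROL action=A_TURN

final mode: PATROL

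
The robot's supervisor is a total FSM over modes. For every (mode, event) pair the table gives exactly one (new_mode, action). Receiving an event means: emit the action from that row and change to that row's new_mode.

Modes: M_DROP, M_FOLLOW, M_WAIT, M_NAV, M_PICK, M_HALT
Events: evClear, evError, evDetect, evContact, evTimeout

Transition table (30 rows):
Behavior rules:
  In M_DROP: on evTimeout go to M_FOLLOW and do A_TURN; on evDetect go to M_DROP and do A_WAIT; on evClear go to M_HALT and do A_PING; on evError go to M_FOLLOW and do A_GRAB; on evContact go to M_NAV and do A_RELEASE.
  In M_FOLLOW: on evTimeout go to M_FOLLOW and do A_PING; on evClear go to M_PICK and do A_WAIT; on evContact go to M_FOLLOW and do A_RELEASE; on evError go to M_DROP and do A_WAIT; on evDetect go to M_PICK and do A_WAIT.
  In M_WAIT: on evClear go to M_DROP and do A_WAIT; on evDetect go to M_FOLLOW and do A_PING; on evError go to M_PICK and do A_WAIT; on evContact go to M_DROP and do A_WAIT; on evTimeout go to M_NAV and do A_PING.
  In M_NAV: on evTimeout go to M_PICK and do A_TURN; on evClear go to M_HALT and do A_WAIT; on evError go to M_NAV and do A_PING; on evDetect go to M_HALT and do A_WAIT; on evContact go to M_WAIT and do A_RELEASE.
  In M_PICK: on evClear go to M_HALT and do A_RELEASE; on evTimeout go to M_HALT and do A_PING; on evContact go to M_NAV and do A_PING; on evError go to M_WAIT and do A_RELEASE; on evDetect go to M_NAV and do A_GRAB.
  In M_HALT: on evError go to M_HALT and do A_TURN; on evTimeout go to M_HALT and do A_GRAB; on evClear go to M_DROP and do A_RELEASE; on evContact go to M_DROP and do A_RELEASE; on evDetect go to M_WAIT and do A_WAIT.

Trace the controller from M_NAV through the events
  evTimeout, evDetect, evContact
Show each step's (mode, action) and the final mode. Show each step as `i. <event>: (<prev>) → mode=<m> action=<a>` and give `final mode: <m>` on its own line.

final mode: M_WAIT

1. evTimeout: (M_NAV) → mode=M_PICK action=A_TURN
2. evDetect: (M_PICK) → mode=M_NAV action=A_GRAB
3. evContact: (M_NAV) → mode=M_WAIT action=A_RELEASE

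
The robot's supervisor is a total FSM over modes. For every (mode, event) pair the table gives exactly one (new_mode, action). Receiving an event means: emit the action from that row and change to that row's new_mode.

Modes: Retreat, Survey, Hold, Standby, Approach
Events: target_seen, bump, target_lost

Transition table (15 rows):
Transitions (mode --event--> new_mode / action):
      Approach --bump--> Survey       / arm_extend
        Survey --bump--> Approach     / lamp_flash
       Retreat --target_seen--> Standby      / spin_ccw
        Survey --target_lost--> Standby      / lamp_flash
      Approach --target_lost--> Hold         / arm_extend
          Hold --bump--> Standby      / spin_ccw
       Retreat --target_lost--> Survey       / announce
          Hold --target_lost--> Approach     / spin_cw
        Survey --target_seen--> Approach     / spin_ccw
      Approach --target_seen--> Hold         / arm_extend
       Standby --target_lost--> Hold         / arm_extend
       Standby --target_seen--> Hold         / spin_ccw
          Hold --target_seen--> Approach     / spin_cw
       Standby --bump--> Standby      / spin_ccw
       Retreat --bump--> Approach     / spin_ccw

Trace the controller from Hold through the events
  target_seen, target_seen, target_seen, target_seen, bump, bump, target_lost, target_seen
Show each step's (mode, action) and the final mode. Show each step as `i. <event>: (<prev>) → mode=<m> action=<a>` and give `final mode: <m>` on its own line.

1. target_seen: (Hold) → mode=Approach action=spin_cw
2. target_seen: (Approach) → mode=Hold action=arm_extend
3. target_seen: (Hold) → mode=Approach action=spin_cw
4. target_seen: (Approach) → mode=Hold action=arm_extend
5. bump: (Hold) → mode=Standby action=spin_ccw
6. bump: (Standby) → mode=Standby action=spin_ccw
7. target_lost: (Standby) → mode=Hold action=arm_extend
8. target_seen: (Hold) → mode=Approach action=spin_cw

final mode: Approach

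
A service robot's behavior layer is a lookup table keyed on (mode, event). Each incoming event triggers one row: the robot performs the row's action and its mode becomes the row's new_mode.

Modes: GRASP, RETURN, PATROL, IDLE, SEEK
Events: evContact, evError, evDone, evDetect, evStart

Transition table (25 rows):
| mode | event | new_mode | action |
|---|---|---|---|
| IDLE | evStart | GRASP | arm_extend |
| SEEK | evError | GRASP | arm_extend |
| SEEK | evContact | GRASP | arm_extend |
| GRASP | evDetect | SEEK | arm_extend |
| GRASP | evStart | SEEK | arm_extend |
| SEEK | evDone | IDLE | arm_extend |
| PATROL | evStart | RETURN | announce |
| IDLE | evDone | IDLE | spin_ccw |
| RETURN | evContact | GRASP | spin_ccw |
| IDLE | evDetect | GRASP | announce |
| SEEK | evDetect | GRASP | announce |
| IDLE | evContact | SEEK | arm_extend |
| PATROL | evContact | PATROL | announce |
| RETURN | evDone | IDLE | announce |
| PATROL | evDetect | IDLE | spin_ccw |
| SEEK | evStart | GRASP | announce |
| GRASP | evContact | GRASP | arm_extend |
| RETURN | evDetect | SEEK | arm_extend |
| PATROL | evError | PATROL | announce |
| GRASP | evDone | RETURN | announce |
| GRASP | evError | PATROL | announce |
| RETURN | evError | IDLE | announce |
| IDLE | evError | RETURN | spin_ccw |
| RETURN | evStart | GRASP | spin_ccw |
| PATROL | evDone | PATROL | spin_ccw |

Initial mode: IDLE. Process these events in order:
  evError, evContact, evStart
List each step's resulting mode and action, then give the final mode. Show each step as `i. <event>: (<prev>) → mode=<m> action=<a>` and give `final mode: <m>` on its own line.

1. evError: (IDLE) → mode=RETURN action=spin_ccw
2. evContact: (RETURN) → mode=GRASP action=spin_ccw
3. evStart: (GRASP) → mode=SEEK action=arm_extend

final mode: SEEK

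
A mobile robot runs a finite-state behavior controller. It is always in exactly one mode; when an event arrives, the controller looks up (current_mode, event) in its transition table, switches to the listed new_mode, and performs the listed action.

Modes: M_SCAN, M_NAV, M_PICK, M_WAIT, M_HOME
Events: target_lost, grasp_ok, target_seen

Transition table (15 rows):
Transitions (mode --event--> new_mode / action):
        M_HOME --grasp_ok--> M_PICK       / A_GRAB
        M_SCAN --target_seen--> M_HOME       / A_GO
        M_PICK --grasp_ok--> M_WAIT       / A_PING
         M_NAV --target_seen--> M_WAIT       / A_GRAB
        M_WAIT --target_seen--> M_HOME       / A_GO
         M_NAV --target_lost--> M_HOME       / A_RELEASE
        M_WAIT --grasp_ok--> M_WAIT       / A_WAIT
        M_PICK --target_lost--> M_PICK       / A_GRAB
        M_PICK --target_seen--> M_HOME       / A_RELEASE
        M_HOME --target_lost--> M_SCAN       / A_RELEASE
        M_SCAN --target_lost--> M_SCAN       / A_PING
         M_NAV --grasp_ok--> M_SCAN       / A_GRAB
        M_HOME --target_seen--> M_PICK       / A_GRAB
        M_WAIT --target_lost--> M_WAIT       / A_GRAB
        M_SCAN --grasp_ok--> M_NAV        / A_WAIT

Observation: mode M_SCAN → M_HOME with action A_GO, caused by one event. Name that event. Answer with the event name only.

try target_lost: (M_SCAN, target_lost) → (M_SCAN, A_PING)
try grasp_ok: (M_SCAN, grasp_ok) → (M_NAV, A_WAIT)
try target_seen: (M_SCAN, target_seen) → (M_HOME, A_GO)  ← matches

target_seen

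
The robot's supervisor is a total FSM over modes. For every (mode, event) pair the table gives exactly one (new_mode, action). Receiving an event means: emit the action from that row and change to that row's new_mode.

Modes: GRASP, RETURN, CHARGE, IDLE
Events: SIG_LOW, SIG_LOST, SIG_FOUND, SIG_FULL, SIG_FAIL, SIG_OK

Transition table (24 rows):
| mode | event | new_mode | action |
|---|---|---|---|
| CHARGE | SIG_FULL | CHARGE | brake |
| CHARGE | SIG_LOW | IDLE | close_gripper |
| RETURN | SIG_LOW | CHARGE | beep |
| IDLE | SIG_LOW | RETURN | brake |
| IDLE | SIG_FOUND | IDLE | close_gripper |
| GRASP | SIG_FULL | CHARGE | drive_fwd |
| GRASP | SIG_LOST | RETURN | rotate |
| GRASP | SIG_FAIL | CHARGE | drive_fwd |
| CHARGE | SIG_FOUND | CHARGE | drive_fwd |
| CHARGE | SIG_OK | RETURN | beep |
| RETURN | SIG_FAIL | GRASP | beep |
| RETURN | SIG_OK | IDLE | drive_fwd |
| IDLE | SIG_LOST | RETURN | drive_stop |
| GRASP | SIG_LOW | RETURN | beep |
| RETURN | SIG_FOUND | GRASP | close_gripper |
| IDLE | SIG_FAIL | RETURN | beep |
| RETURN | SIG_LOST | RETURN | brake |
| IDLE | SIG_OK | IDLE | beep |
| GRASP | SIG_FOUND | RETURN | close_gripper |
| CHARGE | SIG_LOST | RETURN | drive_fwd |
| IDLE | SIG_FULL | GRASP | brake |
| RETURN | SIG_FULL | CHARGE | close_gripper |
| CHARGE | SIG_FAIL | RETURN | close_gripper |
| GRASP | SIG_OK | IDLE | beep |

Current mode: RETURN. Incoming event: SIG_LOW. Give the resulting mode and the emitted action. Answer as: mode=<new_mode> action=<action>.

current mode = RETURN; filter table to that mode:
  (RETURN, SIG_LOW) → (CHARGE, beep)  ← event matches
  (RETURN, SIG_FAIL) → (GRASP, beep)
  (RETURN, SIG_OK) → (IDLE, drive_fwd)
  (RETURN, SIG_FOUND) → (GRASP, close_gripper)
  (RETURN, SIG_LOST) → (RETURN, brake)
  (RETURN, SIG_FULL) → (CHARGE, close_gripper)
event = SIG_LOW selects (CHARGE, beep)

mode=CHARGE action=beep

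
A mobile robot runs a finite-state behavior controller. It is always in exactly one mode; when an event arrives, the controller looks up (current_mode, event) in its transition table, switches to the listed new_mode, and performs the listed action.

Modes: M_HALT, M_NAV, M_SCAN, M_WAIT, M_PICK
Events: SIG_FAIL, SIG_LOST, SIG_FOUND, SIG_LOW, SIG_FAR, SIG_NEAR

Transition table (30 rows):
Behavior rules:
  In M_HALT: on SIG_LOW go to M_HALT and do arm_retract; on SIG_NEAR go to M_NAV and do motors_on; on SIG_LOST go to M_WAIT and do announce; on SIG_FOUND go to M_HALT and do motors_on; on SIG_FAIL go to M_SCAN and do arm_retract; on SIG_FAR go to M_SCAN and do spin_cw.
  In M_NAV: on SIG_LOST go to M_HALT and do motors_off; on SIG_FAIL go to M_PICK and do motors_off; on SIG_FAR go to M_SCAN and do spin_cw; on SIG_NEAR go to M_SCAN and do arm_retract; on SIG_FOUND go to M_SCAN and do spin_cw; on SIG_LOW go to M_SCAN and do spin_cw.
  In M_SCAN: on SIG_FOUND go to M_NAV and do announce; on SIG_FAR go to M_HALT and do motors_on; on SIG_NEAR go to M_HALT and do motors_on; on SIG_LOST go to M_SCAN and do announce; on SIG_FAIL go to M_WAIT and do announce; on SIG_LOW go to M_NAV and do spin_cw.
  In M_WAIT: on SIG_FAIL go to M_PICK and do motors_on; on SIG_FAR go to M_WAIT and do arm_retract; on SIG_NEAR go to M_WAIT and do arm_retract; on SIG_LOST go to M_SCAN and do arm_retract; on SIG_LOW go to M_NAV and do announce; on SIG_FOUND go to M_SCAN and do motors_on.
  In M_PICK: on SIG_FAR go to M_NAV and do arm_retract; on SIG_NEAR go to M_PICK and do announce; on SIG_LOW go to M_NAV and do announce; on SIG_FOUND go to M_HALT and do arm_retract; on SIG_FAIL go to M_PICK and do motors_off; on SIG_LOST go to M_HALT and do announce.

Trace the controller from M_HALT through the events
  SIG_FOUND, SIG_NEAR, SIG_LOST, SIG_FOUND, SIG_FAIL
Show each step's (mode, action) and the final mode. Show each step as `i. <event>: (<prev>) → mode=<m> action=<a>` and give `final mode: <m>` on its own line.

final mode: M_SCAN

1. SIG_FOUND: (M_HALT) → mode=M_HALT action=motors_on
2. SIG_NEAR: (M_HALT) → mode=M_NAV action=motors_on
3. SIG_LOST: (M_NAV) → mode=M_HALT action=motors_off
4. SIG_FOUND: (M_HALT) → mode=M_HALT action=motors_on
5. SIG_FAIL: (M_HALT) → mode=M_SCAN action=arm_retract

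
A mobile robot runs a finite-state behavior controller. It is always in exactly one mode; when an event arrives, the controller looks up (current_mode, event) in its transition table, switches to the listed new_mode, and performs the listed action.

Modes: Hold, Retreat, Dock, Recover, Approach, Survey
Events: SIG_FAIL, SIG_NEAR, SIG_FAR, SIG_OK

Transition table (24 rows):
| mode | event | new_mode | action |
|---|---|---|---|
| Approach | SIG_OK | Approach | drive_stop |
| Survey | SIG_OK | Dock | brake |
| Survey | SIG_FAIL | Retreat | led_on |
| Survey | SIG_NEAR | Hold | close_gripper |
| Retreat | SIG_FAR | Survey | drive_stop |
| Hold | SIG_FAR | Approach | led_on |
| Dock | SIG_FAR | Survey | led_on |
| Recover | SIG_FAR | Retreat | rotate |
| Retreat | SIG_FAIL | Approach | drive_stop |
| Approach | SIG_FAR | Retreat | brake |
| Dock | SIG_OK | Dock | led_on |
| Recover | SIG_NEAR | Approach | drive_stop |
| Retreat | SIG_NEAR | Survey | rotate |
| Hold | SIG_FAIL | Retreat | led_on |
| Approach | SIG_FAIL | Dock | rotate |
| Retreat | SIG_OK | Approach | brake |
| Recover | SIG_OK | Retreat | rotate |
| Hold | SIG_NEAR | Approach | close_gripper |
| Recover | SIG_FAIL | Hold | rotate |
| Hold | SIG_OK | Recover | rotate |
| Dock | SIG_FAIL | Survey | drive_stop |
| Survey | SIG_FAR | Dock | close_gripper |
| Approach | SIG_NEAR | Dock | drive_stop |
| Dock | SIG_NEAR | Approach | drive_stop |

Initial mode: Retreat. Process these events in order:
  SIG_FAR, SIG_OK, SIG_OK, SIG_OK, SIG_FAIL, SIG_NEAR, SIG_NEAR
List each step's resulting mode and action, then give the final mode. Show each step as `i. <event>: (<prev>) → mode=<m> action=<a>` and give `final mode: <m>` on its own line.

1. SIG_FAR: (Retreat) → mode=Survey action=drive_stop
2. SIG_OK: (Survey) → mode=Dock action=brake
3. SIG_OK: (Dock) → mode=Dock action=led_on
4. SIG_OK: (Dock) → mode=Dock action=led_on
5. SIG_FAIL: (Dock) → mode=Survey action=drive_stop
6. SIG_NEAR: (Survey) → mode=Hold action=close_gripper
7. SIG_NEAR: (Hold) → mode=Approach action=close_gripper

final mode: Approach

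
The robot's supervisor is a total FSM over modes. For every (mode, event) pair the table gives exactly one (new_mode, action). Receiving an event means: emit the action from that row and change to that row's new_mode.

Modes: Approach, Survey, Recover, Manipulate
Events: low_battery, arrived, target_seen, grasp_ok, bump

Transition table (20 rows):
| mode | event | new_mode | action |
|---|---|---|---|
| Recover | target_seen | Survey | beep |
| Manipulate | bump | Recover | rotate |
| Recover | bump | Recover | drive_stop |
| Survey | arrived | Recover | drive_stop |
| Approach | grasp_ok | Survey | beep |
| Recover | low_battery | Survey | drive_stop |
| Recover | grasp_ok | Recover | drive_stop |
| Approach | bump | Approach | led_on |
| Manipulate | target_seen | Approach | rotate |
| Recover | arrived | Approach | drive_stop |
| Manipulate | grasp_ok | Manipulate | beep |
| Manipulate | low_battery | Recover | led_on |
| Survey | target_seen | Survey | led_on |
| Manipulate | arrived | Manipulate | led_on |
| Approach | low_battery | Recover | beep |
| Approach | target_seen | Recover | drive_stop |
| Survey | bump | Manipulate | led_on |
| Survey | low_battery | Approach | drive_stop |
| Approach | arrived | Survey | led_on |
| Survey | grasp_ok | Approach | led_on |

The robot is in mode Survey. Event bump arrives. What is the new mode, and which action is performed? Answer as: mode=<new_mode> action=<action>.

current mode = Survey; filter table to that mode:
  (Survey, arrived) → (Recover, drive_stop)
  (Survey, target_seen) → (Survey, led_on)
  (Survey, bump) → (Manipulate, led_on)  ← event matches
  (Survey, low_battery) → (Approach, drive_stop)
  (Survey, grasp_ok) → (Approach, led_on)
event = bump selects (Manipulate, led_on)

mode=Manipulate action=led_on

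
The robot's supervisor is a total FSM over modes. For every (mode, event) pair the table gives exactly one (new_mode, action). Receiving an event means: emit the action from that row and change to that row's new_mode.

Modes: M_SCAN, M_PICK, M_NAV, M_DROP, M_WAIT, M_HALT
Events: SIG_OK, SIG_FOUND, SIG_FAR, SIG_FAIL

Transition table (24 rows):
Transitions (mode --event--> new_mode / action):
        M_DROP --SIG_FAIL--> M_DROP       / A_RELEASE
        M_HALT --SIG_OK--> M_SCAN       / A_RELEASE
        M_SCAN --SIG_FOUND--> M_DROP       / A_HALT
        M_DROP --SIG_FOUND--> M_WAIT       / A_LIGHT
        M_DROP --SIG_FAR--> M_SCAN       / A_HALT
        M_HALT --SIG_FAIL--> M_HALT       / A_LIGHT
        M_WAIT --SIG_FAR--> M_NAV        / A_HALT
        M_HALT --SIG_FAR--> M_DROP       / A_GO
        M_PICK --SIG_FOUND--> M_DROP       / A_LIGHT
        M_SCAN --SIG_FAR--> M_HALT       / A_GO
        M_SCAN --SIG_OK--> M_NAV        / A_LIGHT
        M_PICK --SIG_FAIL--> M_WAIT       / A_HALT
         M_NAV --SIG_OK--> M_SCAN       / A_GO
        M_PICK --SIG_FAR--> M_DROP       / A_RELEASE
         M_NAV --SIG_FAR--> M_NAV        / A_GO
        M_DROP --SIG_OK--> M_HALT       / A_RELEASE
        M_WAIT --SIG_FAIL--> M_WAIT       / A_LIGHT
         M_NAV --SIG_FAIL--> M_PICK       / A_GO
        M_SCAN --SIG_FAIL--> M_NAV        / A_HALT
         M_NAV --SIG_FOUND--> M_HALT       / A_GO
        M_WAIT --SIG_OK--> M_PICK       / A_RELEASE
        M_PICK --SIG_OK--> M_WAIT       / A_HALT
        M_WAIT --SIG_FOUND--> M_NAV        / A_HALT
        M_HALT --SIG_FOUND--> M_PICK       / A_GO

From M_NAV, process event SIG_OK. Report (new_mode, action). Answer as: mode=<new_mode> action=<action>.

current mode = M_NAV; filter table to that mode:
  (M_NAV, SIG_OK) → (M_SCAN, A_GO)  ← event matches
  (M_NAV, SIG_FAR) → (M_NAV, A_GO)
  (M_NAV, SIG_FAIL) → (M_PICK, A_GO)
  (M_NAV, SIG_FOUND) → (M_HALT, A_GO)
event = SIG_OK selects (M_SCAN, A_GO)

mode=M_SCAN action=A_GO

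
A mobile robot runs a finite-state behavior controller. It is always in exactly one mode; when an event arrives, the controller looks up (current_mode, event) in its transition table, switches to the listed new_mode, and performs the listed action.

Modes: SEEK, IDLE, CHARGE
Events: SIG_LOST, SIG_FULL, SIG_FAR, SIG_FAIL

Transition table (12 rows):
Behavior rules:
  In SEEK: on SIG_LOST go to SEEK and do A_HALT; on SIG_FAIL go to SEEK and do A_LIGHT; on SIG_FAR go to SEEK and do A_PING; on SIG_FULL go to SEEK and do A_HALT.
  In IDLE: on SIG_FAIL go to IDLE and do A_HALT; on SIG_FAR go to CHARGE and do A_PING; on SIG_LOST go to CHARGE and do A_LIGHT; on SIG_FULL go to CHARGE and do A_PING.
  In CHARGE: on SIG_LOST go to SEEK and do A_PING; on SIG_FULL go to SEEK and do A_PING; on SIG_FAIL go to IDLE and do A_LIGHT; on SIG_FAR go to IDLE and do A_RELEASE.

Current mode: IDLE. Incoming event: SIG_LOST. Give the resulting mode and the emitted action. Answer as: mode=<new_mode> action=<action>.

current mode = IDLE; filter table to that mode:
  (IDLE, SIG_FAIL) → (IDLE, A_HALT)
  (IDLE, SIG_FAR) → (CHARGE, A_PING)
  (IDLE, SIG_LOST) → (CHARGE, A_LIGHT)  ← event matches
  (IDLE, SIG_FULL) → (CHARGE, A_PING)
event = SIG_LOST selects (CHARGE, A_LIGHT)

mode=CHARGE action=A_LIGHT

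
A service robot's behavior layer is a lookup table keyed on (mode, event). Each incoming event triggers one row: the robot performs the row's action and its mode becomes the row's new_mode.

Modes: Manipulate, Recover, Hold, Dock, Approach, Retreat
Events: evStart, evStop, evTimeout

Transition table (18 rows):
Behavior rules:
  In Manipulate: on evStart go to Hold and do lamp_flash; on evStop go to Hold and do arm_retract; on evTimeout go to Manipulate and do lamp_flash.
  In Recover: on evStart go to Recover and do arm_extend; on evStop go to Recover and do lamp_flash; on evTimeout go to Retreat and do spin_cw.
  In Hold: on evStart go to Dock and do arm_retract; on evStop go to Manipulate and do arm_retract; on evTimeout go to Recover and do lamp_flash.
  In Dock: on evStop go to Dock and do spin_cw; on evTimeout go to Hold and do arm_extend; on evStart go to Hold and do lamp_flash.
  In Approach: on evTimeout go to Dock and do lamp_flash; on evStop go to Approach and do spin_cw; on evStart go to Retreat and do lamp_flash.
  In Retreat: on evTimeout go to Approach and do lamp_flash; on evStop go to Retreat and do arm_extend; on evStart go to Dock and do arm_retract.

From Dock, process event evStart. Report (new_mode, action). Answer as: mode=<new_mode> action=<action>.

current mode = Dock; filter table to that mode:
  (Dock, evStop) → (Dock, spin_cw)
  (Dock, evTimeout) → (Hold, arm_extend)
  (Dock, evStart) → (Hold, lamp_flash)  ← event matches
event = evStart selects (Hold, lamp_flash)

mode=Hold action=lamp_flash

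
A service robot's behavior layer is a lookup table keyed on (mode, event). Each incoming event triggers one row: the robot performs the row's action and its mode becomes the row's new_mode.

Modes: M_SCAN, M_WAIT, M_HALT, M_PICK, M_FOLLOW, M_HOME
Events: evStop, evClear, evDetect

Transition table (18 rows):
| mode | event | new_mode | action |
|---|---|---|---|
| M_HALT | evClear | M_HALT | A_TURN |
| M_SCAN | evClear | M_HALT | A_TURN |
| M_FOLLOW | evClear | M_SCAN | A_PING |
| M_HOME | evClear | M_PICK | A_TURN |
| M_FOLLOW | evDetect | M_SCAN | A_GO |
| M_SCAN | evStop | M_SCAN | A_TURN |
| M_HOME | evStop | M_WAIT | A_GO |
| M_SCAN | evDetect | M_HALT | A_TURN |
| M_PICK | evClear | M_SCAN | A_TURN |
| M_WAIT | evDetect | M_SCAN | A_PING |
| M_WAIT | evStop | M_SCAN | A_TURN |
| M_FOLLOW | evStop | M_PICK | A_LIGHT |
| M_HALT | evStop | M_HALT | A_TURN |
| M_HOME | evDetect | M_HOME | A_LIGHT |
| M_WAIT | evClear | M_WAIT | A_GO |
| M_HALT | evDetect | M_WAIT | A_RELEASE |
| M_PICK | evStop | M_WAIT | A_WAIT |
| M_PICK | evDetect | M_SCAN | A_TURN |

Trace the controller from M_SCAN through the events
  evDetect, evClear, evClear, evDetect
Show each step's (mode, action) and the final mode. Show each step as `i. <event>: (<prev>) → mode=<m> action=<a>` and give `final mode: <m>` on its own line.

1. evDetect: (M_SCAN) → mode=M_HALT action=A_TURN
2. evClear: (M_HALT) → mode=M_HALT action=A_TURN
3. evClear: (M_HALT) → mode=M_HALT action=A_TURN
4. evDetect: (M_HALT) → mode=M_WAIT action=A_RELEASE

final mode: M_WAIT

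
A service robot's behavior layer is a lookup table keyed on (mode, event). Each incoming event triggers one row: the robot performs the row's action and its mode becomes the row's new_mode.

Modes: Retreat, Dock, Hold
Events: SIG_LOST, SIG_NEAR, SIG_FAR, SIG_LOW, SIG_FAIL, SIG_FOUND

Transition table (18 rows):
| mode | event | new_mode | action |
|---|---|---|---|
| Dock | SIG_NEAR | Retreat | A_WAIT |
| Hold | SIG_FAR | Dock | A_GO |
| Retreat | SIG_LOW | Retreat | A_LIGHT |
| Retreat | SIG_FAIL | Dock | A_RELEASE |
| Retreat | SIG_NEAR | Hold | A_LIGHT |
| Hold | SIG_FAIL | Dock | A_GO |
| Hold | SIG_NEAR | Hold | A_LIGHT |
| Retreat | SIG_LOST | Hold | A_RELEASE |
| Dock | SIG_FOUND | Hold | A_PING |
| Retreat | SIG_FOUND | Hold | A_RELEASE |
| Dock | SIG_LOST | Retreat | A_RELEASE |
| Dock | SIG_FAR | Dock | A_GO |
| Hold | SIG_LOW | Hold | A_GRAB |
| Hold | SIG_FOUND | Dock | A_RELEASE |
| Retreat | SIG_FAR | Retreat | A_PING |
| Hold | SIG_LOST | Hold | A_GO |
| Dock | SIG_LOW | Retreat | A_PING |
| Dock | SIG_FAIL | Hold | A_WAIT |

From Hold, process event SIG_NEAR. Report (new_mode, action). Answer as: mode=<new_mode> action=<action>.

current mode = Hold; filter table to that mode:
  (Hold, SIG_FAR) → (Dock, A_GO)
  (Hold, SIG_FAIL) → (Dock, A_GO)
  (Hold, SIG_NEAR) → (Hold, A_LIGHT)  ← event matches
  (Hold, SIG_LOW) → (Hold, A_GRAB)
  (Hold, SIG_FOUND) → (Dock, A_RELEASE)
  (Hold, SIG_LOST) → (Hold, A_GO)
event = SIG_NEAR selects (Hold, A_LIGHT)

mode=Hold action=A_LIGHT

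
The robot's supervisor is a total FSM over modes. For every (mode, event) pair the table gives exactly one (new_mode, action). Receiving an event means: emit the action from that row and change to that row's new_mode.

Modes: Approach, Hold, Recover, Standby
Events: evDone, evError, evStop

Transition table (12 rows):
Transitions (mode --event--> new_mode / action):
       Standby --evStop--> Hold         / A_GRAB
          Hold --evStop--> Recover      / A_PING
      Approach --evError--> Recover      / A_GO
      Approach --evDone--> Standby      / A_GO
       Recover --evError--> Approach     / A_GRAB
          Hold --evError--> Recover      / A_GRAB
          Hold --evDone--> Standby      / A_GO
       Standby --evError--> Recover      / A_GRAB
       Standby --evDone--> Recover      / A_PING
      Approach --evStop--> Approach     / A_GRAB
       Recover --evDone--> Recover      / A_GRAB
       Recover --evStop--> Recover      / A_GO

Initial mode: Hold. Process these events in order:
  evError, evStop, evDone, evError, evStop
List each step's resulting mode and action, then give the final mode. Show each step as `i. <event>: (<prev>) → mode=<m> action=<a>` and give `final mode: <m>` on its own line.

final mode: Approach

1. evError: (Hold) → mode=Recover action=A_GRAB
2. evStop: (Recover) → mode=Recover action=A_GO
3. evDone: (Recover) → mode=Recover action=A_GRAB
4. evError: (Recover) → mode=Approach action=A_GRAB
5. evStop: (Approach) → mode=Approach action=A_GRAB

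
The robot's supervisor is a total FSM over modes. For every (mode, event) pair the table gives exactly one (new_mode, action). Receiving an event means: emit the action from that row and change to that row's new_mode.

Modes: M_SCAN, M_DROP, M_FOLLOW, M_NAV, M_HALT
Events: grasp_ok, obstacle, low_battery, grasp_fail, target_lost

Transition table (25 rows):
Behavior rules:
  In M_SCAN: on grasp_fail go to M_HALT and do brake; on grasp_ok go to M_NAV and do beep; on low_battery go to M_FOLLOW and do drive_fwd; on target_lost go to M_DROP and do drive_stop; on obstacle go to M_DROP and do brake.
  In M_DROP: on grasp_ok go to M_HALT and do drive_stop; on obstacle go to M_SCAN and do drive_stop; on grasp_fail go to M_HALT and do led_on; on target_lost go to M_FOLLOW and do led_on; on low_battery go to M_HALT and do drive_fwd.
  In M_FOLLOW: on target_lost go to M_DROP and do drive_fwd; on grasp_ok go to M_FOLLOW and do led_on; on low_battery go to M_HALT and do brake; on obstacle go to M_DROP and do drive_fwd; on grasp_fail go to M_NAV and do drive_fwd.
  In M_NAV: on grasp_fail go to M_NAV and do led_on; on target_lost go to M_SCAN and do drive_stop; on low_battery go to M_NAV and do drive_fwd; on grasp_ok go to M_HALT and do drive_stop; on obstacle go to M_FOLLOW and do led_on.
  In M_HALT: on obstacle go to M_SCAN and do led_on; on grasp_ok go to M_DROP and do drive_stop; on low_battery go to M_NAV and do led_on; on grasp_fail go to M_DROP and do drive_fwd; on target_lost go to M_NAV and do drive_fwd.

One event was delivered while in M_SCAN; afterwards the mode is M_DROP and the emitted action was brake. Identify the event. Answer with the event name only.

obstacle

try grasp_ok: (M_SCAN, grasp_ok) → (M_NAV, beep)
try obstacle: (M_SCAN, obstacle) → (M_DROP, brake)  ← matches
try low_battery: (M_SCAN, low_battery) → (M_FOLLOW, drive_fwd)
try grasp_fail: (M_SCAN, grasp_fail) → (M_HALT, brake)
try target_lost: (M_SCAN, target_lost) → (M_DROP, drive_stop)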